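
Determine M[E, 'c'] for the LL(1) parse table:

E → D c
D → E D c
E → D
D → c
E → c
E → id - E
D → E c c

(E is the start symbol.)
To find M[E, 'c'], we find productions for E where 'c' is in the predict set (PREDICT(N → α) = (FIRST(α) \ {ε}) ∪ (FOLLOW(N) if α ⇒* ε)).

Relevant sets:
  FIRST(D) = { 'c', 'id' }

E → D c: PREDICT = { 'c', 'id' }
  'c' is in predict set, so this production goes in M[E, 'c']
E → D: PREDICT = { 'c', 'id' }
  'c' is in predict set, so this production goes in M[E, 'c']
E → c: PREDICT = { 'c' }
  'c' is in predict set, so this production goes in M[E, 'c']
E → id - E: PREDICT = { 'id' }

M[E, 'c'] = E → D c, E → D, E → c  (a multiply-defined cell — the grammar is not LL(1))

Answer: E → D c, E → D, E → c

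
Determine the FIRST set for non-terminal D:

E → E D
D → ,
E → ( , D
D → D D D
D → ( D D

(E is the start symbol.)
{ '(', ',' }

From D → ,:
  - ',' is a terminal: add ',' and stop
From D → D D D:
  - D is the symbol being defined: contributes nothing new
    D is not nullable, so stop
From D → ( D D:
  - '(' is a terminal: add '(' and stop

Collecting: FIRST(D) = { '(', ',' }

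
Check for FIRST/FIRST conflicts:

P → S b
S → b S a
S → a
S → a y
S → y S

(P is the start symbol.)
Productions for S:
  S → b S a: FIRST = { 'b' }
  S → a: FIRST = { 'a' }
  S → a y: FIRST = { 'a' }
  S → y S: FIRST = { 'y' }
P has only one production, so no FIRST/FIRST conflict is possible there.

Conflict for S: S → a and S → a y
  Overlap: { 'a' }

Answer: Yes. S → a / S → a y on { 'a' }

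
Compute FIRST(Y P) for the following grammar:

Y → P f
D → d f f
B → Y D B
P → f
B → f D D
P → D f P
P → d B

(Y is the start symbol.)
{ 'd', 'f' }

FIRST sets of the non-terminals involved (from the grammar, by fixed-point iteration):
  FIRST(Y) = { 'd', 'f' }

To compute FIRST(Y P), process the symbols left to right:
Symbol Y is a non-terminal. Add FIRST(Y) \ {ε} = { 'd', 'f' }
Y is not nullable (ε ∉ FIRST(Y)), so stop here.
FIRST(Y P) = { 'd', 'f' }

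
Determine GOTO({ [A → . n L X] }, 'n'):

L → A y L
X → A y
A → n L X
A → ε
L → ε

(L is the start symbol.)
{ [A → . n L X], [A → .], [A → n . L X], [L → . A y L], [L → .] }

GOTO(I, 'n') = CLOSURE({ [A → αX.β] : [A → α.Xβ] ∈ I, X = 'n' })

Items with dot before 'n', with the dot advanced:
  [A → . n L X] → [A → n . L X]
Closure of the advanced items:
  [A → n . L X] has the dot before L: add [L → . A y L], [L → .]
  [L → . A y L] has the dot before A: add [A → . n L X], [A → .]

GOTO = { [A → . n L X], [A → .], [A → n . L X], [L → . A y L], [L → .] }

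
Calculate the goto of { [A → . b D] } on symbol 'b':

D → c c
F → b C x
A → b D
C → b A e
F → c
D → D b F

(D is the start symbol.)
GOTO(I, 'b') = CLOSURE({ [A → αX.β] : [A → α.Xβ] ∈ I, X = 'b' })

Items with dot before 'b', with the dot advanced:
  [A → . b D] → [A → b . D]
Closure of the advanced items:
  [A → b . D] has the dot before D: add [D → . c c], [D → . D b F]

GOTO = { [A → b . D], [D → . D b F], [D → . c c] }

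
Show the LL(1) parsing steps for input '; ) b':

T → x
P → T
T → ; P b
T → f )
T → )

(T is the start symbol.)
Stack is shown with the top on the left.

Stack    Input    Action
------------------------
T $      ; ) b $  output T → ; P b
; P b $  ; ) b $  match ';'
P b $    ) b $    output P → T
T b $    ) b $    output T → )
) b $    ) b $    match ')'
b $      b $      match 'b'
$        $        accept

The string is accepted.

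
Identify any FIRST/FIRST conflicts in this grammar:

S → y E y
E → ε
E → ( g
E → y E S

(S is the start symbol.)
No FIRST/FIRST conflicts.

A FIRST/FIRST conflict occurs when two productions N → α and N → β for the same non-terminal have FIRST(α) ∩ FIRST(β) ≠ ∅ (with ε ∈ FIRST of a nullable right-hand side, so two nullable alternatives also conflict).

Productions for E:
  E → ε: FIRST = { ε }
  E → ( g: FIRST = { '(' }
  E → y E S: FIRST = { 'y' }
S has only one production, so no FIRST/FIRST conflict is possible there.

All alternatives of each non-terminal have pairwise disjoint FIRST sets.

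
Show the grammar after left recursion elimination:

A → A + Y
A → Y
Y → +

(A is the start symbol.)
A → Y A'
A' → + Y A'
A' → ε
Y → +

A is directly left-recursive. The standard transformation for
  A → A α₁ | ... | A α_m | β₁ | ... | β_n
is
  A  → β₁ A' | ... | β_n A'
  A' → α₁ A' | ... | α_m A' | ε

A → Y becomes A → Y A'
A → A + Y becomes A' → + Y A'
Add A' → ε

Productions for other non-terminals are unchanged:
  Y → +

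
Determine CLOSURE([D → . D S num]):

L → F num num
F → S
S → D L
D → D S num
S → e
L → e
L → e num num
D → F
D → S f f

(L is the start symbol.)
To compute CLOSURE, for each item [A → α.Bβ] where B is a non-terminal, add [B → .γ] for all productions B → γ; repeat for the newly added items until nothing changes.

Start with: [D → . D S num]
  [D → . D S num] has the dot before D: add [D → . F], [D → . S f f]
  [D → . F] has the dot before F: add [F → . S]
  [D → . S f f] has the dot before S: add [S → . D L], [S → . e]
No further items can be added.

CLOSURE = { [D → . D S num], [D → . F], [D → . S f f], [F → . S], [S → . D L], [S → . e] }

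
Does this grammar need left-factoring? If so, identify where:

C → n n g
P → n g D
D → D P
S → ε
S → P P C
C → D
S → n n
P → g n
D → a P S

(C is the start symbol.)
No, left-factoring is not needed

Left-factoring is needed when two productions for the same non-terminal
share a common prefix on the right-hand side.

Productions for C:
  C → n n g
  C → D
Productions for P:
  P → n g D
  P → g n
Productions for D:
  D → D P
  D → a P S
Productions for S:
  S → ε
  S → P P C
  S → n n

No common prefixes found.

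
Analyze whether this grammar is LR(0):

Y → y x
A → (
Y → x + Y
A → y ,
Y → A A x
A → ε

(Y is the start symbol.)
A grammar is LR(0) if no state in the canonical LR(0) collection has:
  - both a shift item (dot before a terminal) and a complete item (shift-reduce conflict), or
  - two or more complete items (reduce-reduce conflict; the accept item [Y' → Y .] counts as a complete item here).

Augment with Y' → Y and build the canonical LR(0) collection (I0 = CLOSURE({[Y' → . Y]}), then GOTO on every symbol after a dot until no new states appear). It has 13 states:
  I0: { [A → . (], [A → . y ,], [A → .], [Y → . A A x], [Y → . x + Y], [Y → . y x], [Y' → . Y] }  — shift, reduce
  I1: { [A → ( .] }  — reduce
  I2: { [A → . (], [A → . y ,], [A → .], [Y → A . A x] }  — shift, reduce
  I3: { [Y' → Y .] }  — accept
  I4: { [Y → x . + Y] }  — shift
  I5: { [A → y . ,], [Y → y . x] }  — shift
  I6: { [A → y , .] }  — reduce
  I7: { [Y → y x .] }  — reduce
  I8: { [A → . (], [A → . y ,], [A → .], [Y → . A A x], [Y → . x + Y], [Y → . y x], [Y → x + . Y] }  — shift, reduce
  I9: { [Y → x + Y .] }  — reduce
  I10: { [Y → A A . x] }  — shift
  I11: { [A → y . ,] }  — shift
  I12: { [Y → A A x .] }  — reduce

Conflict in state I0:
  Shift-reduce conflict between [A → .] and [A → . (]
So the grammar is NOT LR(0).

Answer: No. Shift-reduce conflict between [A → .] and [A → . (]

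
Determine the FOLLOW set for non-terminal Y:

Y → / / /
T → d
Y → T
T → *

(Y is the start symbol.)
To compute FOLLOW(Y), find every occurrence of Y on a right-hand side N → α Y β: add FIRST(β) \ {ε}, and if β is empty or nullable also add FOLLOW(N). Iterate to a fixed point.

Y is the start symbol, so $ ∈ FOLLOW(Y).
Y does not occur on any right-hand side.

Taking the union: FOLLOW(Y) = { $ }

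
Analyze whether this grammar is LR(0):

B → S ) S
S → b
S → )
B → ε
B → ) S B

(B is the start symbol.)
Augment with B' → B and build the canonical LR(0) collection (I0 = CLOSURE({[B' → . B]}), then GOTO on every symbol after a dot until no new states appear). It has 10 states:
  I0: { [B → . ) S B], [B → . S ) S], [B → .], [B' → . B], [S → . )], [S → . b] }  — shift, reduce
  I1: { [B → ) . S B], [S → ) .], [S → . )], [S → . b] }  — shift, reduce
  I2: { [B' → B .] }  — accept
  I3: { [B → S . ) S] }  — shift
  I4: { [S → b .] }  — reduce
  I5: { [B → S ) . S], [S → . )], [S → . b] }  — shift
  I6: { [S → ) .] }  — reduce
  I7: { [B → S ) S .] }  — reduce
  I8: { [B → ) S . B], [B → . ) S B], [B → . S ) S], [B → .], [S → . )], [S → . b] }  — shift, reduce
  I9: { [B → ) S B .] }  — reduce

Conflict in state I0:
  Shift-reduce conflict between [B → .] and [B → . ) S B]
So the grammar is NOT LR(0).

Answer: No. Shift-reduce conflict between [B → .] and [B → . ) S B]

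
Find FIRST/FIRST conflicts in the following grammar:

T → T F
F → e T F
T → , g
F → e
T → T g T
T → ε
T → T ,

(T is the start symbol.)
FIRST sets of the non-terminals at (or reachable through a nullable prefix from) the front of some alternative:
  FIRST(T) = { ',', 'e', 'g', ε }
  FIRST(F) = { 'e' }

Productions for T:
  T → T F: FIRST = { ',', 'e', 'g' }
  T → , g: FIRST = { ',' }
  T → T g T: FIRST = { ',', 'e', 'g' }
  T → ε: FIRST = { ε }
  T → T ,: FIRST = { ',', 'e', 'g' }
Productions for F:
  F → e T F: FIRST = { 'e' }
  F → e: FIRST = { 'e' }

Conflict for T: T → T F and T → , g
  Overlap: { ',' }
Conflict for T: T → T F and T → T g T
  Overlap: { ',', 'e', 'g' }
Conflict for T: T → T F and T → T ,
  Overlap: { ',', 'e', 'g' }
Conflict for T: T → , g and T → T g T
  Overlap: { ',' }
Conflict for T: T → , g and T → T ,
  Overlap: { ',' }
Conflict for T: T → T g T and T → T ,
  Overlap: { ',', 'e', 'g' }
Conflict for F: F → e T F and F → e
  Overlap: { 'e' }

Answer: Yes. T → T F / T → ',' g on { ',' }; T → T F / T → T g T on { ',', 'e', 'g' }; T → T F / T → T ',' on { ',', 'e', 'g' }; T → ',' g / T → T g T on { ',' }; T → ',' g / T → T ',' on { ',' }; T → T g T / T → T ',' on { ',', 'e', 'g' }; F → e T F / F → e on { 'e' }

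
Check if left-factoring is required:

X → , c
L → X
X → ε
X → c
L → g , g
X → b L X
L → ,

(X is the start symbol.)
No, left-factoring is not needed

Left-factoring is needed when two productions for the same non-terminal
share a common prefix on the right-hand side.

Productions for X:
  X → , c
  X → ε
  X → c
  X → b L X
Productions for L:
  L → X
  L → g , g
  L → ,

No common prefixes found.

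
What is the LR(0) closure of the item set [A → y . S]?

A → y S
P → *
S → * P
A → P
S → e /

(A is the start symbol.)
To compute CLOSURE, for each item [A → α.Bβ] where B is a non-terminal, add [B → .γ] for all productions B → γ; repeat for the newly added items until nothing changes.

Start with: [A → y . S]
  [A → y . S] has the dot before S: add [S → . * P], [S → . e /]
No further items can be added.

CLOSURE = { [A → y . S], [S → . * P], [S → . e /] }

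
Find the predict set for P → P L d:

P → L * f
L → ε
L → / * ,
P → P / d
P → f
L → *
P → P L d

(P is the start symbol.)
{ '*', '/', 'f' }

PREDICT(P → P L d) = (FIRST(RHS) \ {ε}) ∪ (FOLLOW(P) if ε ∈ FIRST(RHS), i.e. RHS ⇒* ε)
FIRST(P) = { '*', '/', 'f' }
FIRST(P L d) = { '*', '/', 'f' }
ε ∉ FIRST(P L d), so FOLLOW(P) is not added.
PREDICT(P → P L d) = { '*', '/', 'f' }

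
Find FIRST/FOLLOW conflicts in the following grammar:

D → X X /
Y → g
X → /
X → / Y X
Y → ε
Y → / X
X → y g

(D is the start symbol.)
Nullable non-terminals: Y.

Y: nullable alternative(s) Y → ε; FOLLOW(Y) = { '/', 'y' }
  Y → g: FIRST \ {ε} = { 'g' } — disjoint from FOLLOW(Y)
  Y → ε: FIRST \ {ε} = { } — this is the only nullable alternative, skip
  Y → / X: FIRST \ {ε} = { '/' } — overlaps FOLLOW(Y) on { '/' }: CONFLICT

D, X have no nullable alternative, so no FIRST/FOLLOW check is needed there.

So the grammar has 1 FIRST/FOLLOW conflict (marked CONFLICT above).

Answer: Yes. Y → '/' X with FOLLOW(Y) on { '/' }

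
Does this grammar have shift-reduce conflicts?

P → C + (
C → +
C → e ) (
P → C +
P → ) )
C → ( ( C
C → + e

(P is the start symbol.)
Augment with P' → P and build the canonical LR(0) collection (I0 = CLOSURE({[P' → . P]}), then GOTO on every symbol after a dot until no new states appear). It has 15 states:
  I0: { [C → . ( ( C], [C → . + e], [C → . +], [C → . e ) (], [P → . ) )], [P → . C + (], [P → . C +], [P' → . P] }  — shift
  I1: { [C → ( . ( C] }  — shift
  I2: { [P → ) . )] }  — shift
  I3: { [C → + . e], [C → + .] }  — shift, reduce
  I4: { [P → C . + (], [P → C . +] }  — shift
  I5: { [P' → P .] }  — accept
  I6: { [C → e . ) (] }  — shift
  I7: { [C → e ) . (] }  — shift
  I8: { [C → e ) ( .] }  — reduce
  I9: { [P → C + . (], [P → C + .] }  — shift, reduce
  I10: { [P → C + ( .] }  — reduce
  I11: { [C → + e .] }  — reduce
  I12: { [P → ) ) .] }  — reduce
  I13: { [C → ( ( . C], [C → . ( ( C], [C → . + e], [C → . +], [C → . e ) (] }  — shift
  I14: { [C → ( ( C .] }  — reduce

I3 contains reduce item [C → + .] and shift item [C → + . e] — shift-reduce conflict.
I9 contains reduce item [P → C + .] and shift item [P → C + . (] — shift-reduce conflict.

Answer: Yes — I3: [C → + .] vs [C → + . e]; I9: [P → C + .] vs [P → C + . (]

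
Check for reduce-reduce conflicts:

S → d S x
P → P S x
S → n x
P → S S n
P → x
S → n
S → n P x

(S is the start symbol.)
Yes — I6: [P → x .] vs [S → n x .]

Augment with S' → S and build the canonical LR(0) collection (I0 = CLOSURE({[S' → . S]}), then GOTO on every symbol after a dot until no new states appear). It has 14 states:
  I0: { [S → . d S x], [S → . n P x], [S → . n x], [S → . n], [S' → . S] }  — shift
  I1: { [S' → S .] }  — accept
  I2: { [S → . d S x], [S → . n P x], [S → . n x], [S → . n], [S → d . S x] }  — shift
  I3: { [P → . P S x], [P → . S S n], [P → . x], [S → . d S x], [S → . n P x], [S → . n x], [S → . n], [S → n . P x], [S → n . x], [S → n .] }  — shift, reduce
  I4: { [P → P . S x], [S → . d S x], [S → . n P x], [S → . n x], [S → . n], [S → n P . x] }  — shift
  I5: { [P → S . S n], [S → . d S x], [S → . n P x], [S → . n x], [S → . n] }  — shift
  I6: { [P → x .], [S → n x .] }  — 2 reduces
  I7: { [P → S S . n] }  — shift
  I8: { [P → S S n .] }  — reduce
  I9: { [P → P S . x] }  — shift
  I10: { [S → n P x .] }  — reduce
  I11: { [P → P S x .] }  — reduce
  I12: { [S → d S . x] }  — shift
  I13: { [S → d S x .] }  — reduce

I6 contains complete items [P → x .], [S → n x .] — reduce-reduce conflict.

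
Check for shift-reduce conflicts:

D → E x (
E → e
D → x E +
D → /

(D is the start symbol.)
No shift-reduce conflicts

Augment with D' → D and build the canonical LR(0) collection (I0 = CLOSURE({[D' → . D]}), then GOTO on every symbol after a dot until no new states appear). It has 10 states:
  I0: { [D → . /], [D → . E x (], [D → . x E +], [D' → . D], [E → . e] }  — shift
  I1: { [D → / .] }  — reduce
  I2: { [D' → D .] }  — accept
  I3: { [D → E . x (] }  — shift
  I4: { [E → e .] }  — reduce
  I5: { [D → x . E +], [E → . e] }  — shift
  I6: { [D → x E . +] }  — shift
  I7: { [D → x E + .] }  — reduce
  I8: { [D → E x . (] }  — shift
  I9: { [D → E x ( .] }  — reduce

No state contains both a complete item and a shift item.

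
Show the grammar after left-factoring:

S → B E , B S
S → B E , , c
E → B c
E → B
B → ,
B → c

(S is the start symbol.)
Left-factoring transforms A → αβ₁ | αβ₂ into A → αA' and A' → β₁ | β₂
(α is the longest common prefix among the alternatives). Repeat until
no nonterminal has two alternatives with a common prefix.

Round 1: S has alternatives sharing prefix 'B E ,'. Introduce S': S → B E , S'
  Add: S' → B S
  Add: S' → , c

Round 2: E has alternatives sharing prefix 'B'. Introduce E': E → B E'
  Add: E' → c
  Add: E' → ε

No remaining common prefixes — done.

Resulting grammar:
S → B E , S'
S' → B S
S' → , c
E → B E'
E' → c
E' → ε
B → ,
B → c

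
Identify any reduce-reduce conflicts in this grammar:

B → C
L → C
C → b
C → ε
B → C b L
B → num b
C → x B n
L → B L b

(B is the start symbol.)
Yes — I11: [B → C .] vs [L → C .]

A reduce-reduce conflict occurs when an LR(0) state has two complete items [A → α .] and [B → β .] — both call for a reduction, and with no lookahead the parser cannot choose between them.

Augment with B' → B and build the canonical LR(0) collection (I0 = CLOSURE({[B' → . B]}), then GOTO on every symbol after a dot until no new states appear). It has 15 states:
  I0: { [B → . C b L], [B → . C], [B → . num b], [B' → . B], [C → . b], [C → . x B n], [C → .] }  — shift, reduce
  I1: { [B' → B .] }  — accept
  I2: { [B → C . b L], [B → C .] }  — shift, reduce
  I3: { [C → b .] }  — reduce
  I4: { [B → num . b] }  — shift
  I5: { [B → . C b L], [B → . C], [B → . num b], [C → . b], [C → . x B n], [C → .], [C → x . B n] }  — shift, reduce
  I6: { [C → x B . n] }  — shift
  I7: { [C → x B n .] }  — reduce
  I8: { [B → num b .] }  — reduce
  I9: { [B → . C b L], [B → . C], [B → . num b], [B → C b . L], [C → . b], [C → . x B n], [C → .], [L → . B L b], [L → . C] }  — shift, reduce
  I10: { [B → . C b L], [B → . C], [B → . num b], [C → . b], [C → . x B n], [C → .], [L → . B L b], [L → . C], [L → B . L b] }  — shift, reduce
  I11: { [B → C . b L], [B → C .], [L → C .] }  — shift, 2 reduces
  I12: { [B → C b L .] }  — reduce
  I13: { [L → B L . b] }  — shift
  I14: { [L → B L b .] }  — reduce

I11 contains complete items [B → C .], [L → C .] — reduce-reduce conflict.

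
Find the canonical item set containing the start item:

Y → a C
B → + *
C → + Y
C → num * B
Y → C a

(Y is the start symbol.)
{ [C → . + Y], [C → . num * B], [Y → . C a], [Y → . a C], [Y' → . Y] }

First, augment the grammar with Y' → Y
I₀ = CLOSURE({ [Y' → . Y] }):
  [Y' → . Y] has the dot before Y: add [Y → . a C], [Y → . C a]
  [Y → . C a] has the dot before C: add [C → . + Y], [C → . num * B]
No further items can be added.

I₀ = { [C → . + Y], [C → . num * B], [Y → . C a], [Y → . a C], [Y' → . Y] }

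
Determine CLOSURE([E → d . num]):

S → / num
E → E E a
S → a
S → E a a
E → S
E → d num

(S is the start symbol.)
Start with: [E → d . num]
The dot precedes the terminal num, so nothing is added.

CLOSURE = { [E → d . num] }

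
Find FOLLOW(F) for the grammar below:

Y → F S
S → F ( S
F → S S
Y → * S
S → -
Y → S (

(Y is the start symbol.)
{ '(', '-' }

In Y → F S: F is followed by S, add FIRST(S) \ {ε} = { '-' }
In S → F ( S: F is followed by '(' S, add FIRST('(' S) \ {ε} = { '(' }

Taking the union: FOLLOW(F) = { '(', '-' }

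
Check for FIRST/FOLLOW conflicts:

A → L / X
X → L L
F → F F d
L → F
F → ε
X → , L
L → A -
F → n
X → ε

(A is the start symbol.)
A FIRST/FOLLOW conflict occurs when a non-terminal N has a nullable alternative N → β (β ⇒* ε) and another alternative N → α with FIRST(α) ∩ FOLLOW(N) ≠ ∅: on such a lookahead the parser cannot decide between expanding α and letting N vanish via β.

Nullable non-terminals: F, L, X.
FIRST sets used below: FIRST(F) = { 'd', 'n', ε }, FIRST(A) = { '/', 'd', 'n' }, FIRST(L) = { '/', 'd', 'n', ε }

F: nullable alternative(s) F → ε; FOLLOW(F) = { $, '-', '/', 'd', 'n' }
  F → F F d: FIRST \ {ε} = { 'd', 'n' } — overlaps FOLLOW(F) on { 'd', 'n' }: CONFLICT
  F → ε: FIRST \ {ε} = { } — this is the only nullable alternative, skip
  F → n: FIRST \ {ε} = { 'n' } — overlaps FOLLOW(F) on { 'n' }: CONFLICT

L: nullable alternative(s) L → F; FOLLOW(L) = { $, '-', '/', 'd', 'n' }
  L → F: FIRST \ {ε} = { 'd', 'n' } — this is the only nullable alternative, skip
  L → A -: FIRST \ {ε} = { '/', 'd', 'n' } — overlaps FOLLOW(L) on { '/', 'd', 'n' }: CONFLICT

X: nullable alternative(s) X → L L, X → ε; FOLLOW(X) = { $, '-' }
  X → L L: FIRST \ {ε} = { '/', 'd', 'n' } — disjoint from FOLLOW(X)
  X → , L: FIRST \ {ε} = { ',' } — disjoint from FOLLOW(X)
  X → ε: FIRST \ {ε} = { } — disjoint from FOLLOW(X)

A has no nullable alternative, so no FIRST/FOLLOW check is needed there.

So the grammar has 3 FIRST/FOLLOW conflicts (marked CONFLICT above).

Answer: Yes. F → F F d with FOLLOW(F) on { 'd', 'n' }; F → n with FOLLOW(F) on { 'n' }; L → A '-' with FOLLOW(L) on { '/', 'd', 'n' }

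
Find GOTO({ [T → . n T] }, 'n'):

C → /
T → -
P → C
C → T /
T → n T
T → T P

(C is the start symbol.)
{ [T → . -], [T → . T P], [T → . n T], [T → n . T] }

GOTO(I, 'n') = CLOSURE({ [A → αX.β] : [A → α.Xβ] ∈ I, X = 'n' })

Items with dot before 'n', with the dot advanced:
  [T → . n T] → [T → n . T]
Closure of the advanced items:
  [T → n . T] has the dot before T: add [T → . -], [T → . n T], [T → . T P]

GOTO = { [T → . -], [T → . T P], [T → . n T], [T → n . T] }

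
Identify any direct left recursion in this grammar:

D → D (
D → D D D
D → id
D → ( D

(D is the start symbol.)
Yes, D is left-recursive

Direct left recursion occurs when N → N α for some non-terminal N (the right-hand side begins with the left-hand side itself).

D → D (: LEFT RECURSIVE (starts with D)
D → D D D: LEFT RECURSIVE (starts with D)
D → id: starts with id
D → ( D: starts with '('

The grammar has direct left recursion on: D.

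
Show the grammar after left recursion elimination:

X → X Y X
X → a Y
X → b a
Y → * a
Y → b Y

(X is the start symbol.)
X is directly left-recursive. The standard transformation for
  A → A α₁ | ... | A α_m | β₁ | ... | β_n
is
  A  → β₁ A' | ... | β_n A'
  A' → α₁ A' | ... | α_m A' | ε

X → a Y becomes X → a Y X'
X → b a becomes X → b a X'
X → X Y X becomes X' → Y X X'
Add X' → ε

Productions for other non-terminals are unchanged:
  Y → * a
  Y → b Y

Resulting grammar:
X → a Y X'
X → b a X'
X' → Y X X'
X' → ε
Y → * a
Y → b Y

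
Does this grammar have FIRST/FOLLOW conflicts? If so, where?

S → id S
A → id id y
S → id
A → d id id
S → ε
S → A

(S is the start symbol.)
A FIRST/FOLLOW conflict occurs when a non-terminal N has a nullable alternative N → β (β ⇒* ε) and another alternative N → α with FIRST(α) ∩ FOLLOW(N) ≠ ∅: on such a lookahead the parser cannot decide between expanding α and letting N vanish via β.

Nullable non-terminals: S.
FIRST sets used below: FIRST(A) = { 'd', 'id' }

S: nullable alternative(s) S → ε; FOLLOW(S) = { $ }
  S → id S: FIRST \ {ε} = { 'id' } — disjoint from FOLLOW(S)
  S → id: FIRST \ {ε} = { 'id' } — disjoint from FOLLOW(S)
  S → ε: FIRST \ {ε} = { } — this is the only nullable alternative, skip
  S → A: FIRST \ {ε} = { 'd', 'id' } — disjoint from FOLLOW(S)

A has no nullable alternative, so no FIRST/FOLLOW check is needed there.

No FIRST/FOLLOW conflicts found.

Answer: No FIRST/FOLLOW conflicts.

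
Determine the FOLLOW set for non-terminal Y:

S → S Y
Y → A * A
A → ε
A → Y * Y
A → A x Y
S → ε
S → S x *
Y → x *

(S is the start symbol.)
{ $, '*', 'x' }

In S → S Y: Y is at the end, add FOLLOW(S)
In A → Y * Y: Y is followed by '*' Y, add FIRST('*' Y) \ {ε} = { '*' }
In A → Y * Y: Y is at the end, add FOLLOW(A)
In A → A x Y: Y is at the end, add FOLLOW(A)

The FOLLOW sets referred to above (computed the same way, to a fixed point):
  FOLLOW(S) = { $, '*', 'x' }
  FOLLOW(A) = { $, '*', 'x' }

Taking the union: FOLLOW(Y) = { $, '*', 'x' }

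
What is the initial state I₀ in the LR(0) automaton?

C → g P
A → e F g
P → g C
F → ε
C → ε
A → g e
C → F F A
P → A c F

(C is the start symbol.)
First, augment the grammar with C' → C
I₀ = CLOSURE({ [C' → . C] }):
  [C' → . C] has the dot before C: add [C → . g P], [C → .], [C → . F F A]
  [C → . F F A] has the dot before F: add [F → .]
No further items can be added.

I₀ = { [C → . F F A], [C → . g P], [C → .], [C' → . C], [F → .] }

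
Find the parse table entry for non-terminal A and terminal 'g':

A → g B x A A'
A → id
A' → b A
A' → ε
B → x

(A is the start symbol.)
To find M[A, 'g'], we find productions for A where 'g' is in the predict set (PREDICT(N → α) = (FIRST(α) \ {ε}) ∪ (FOLLOW(N) if α ⇒* ε)).

A → g B x A A': PREDICT = { 'g' }
  'g' is in predict set, so this production goes in M[A, 'g']
A → id: PREDICT = { 'id' }

M[A, 'g'] = A → g B x A A'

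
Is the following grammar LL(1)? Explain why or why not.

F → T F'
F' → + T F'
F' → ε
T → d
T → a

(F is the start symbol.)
Yes, the grammar is LL(1).

A grammar is LL(1) if for each non-terminal N with multiple productions, the predict sets of those productions are pairwise disjoint, where PREDICT(N → α) = (FIRST(α) \ {ε}) ∪ (FOLLOW(N) if α ⇒* ε).

Relevant sets:
  FOLLOW(F') = { $ }

For F':
  PREDICT(F' → '+' T F') = { '+' }
  PREDICT(F' → ε) = { $ }
For T:
  PREDICT(T → d) = { 'd' }
  PREDICT(T → a) = { 'a' }
F has a single production, so nothing to check there.

All predict sets are disjoint. The grammar IS LL(1).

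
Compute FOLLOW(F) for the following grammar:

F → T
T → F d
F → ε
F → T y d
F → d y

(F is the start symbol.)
F is the start symbol, so $ ∈ FOLLOW(F).
In T → F d: F is followed by d, add FIRST(d) \ {ε} = { 'd' }

Taking the union: FOLLOW(F) = { $, 'd' }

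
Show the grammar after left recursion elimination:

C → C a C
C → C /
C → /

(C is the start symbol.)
C → / C'
C' → a C C'
C' → / C'
C' → ε

C is directly left-recursive. The standard transformation for
  A → A α₁ | ... | A α_m | β₁ | ... | β_n
is
  A  → β₁ A' | ... | β_n A'
  A' → α₁ A' | ... | α_m A' | ε

C → / becomes C → / C'
C → C a C becomes C' → a C C'
C → C / becomes C' → / C'
Add C' → ε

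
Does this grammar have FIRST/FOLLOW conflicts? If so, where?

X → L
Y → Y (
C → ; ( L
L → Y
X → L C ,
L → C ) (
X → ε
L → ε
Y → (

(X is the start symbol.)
Yes. L → C ')' '(' with FOLLOW(L) on { ';' }

Nullable non-terminals: L, X.
FIRST sets used below: FIRST(Y) = { '(' }, FIRST(C) = { ';' }, FIRST(L) = { '(', ';', ε }

L: nullable alternative(s) L → ε; FOLLOW(L) = { $, ')', ',', ';' }
  L → Y: FIRST \ {ε} = { '(' } — disjoint from FOLLOW(L)
  L → C ) (: FIRST \ {ε} = { ';' } — overlaps FOLLOW(L) on { ';' }: CONFLICT
  L → ε: FIRST \ {ε} = { } — this is the only nullable alternative, skip

X: nullable alternative(s) X → L, X → ε; FOLLOW(X) = { $ }
  X → L: FIRST \ {ε} = { '(', ';' } — disjoint from FOLLOW(X)
  X → L C ,: FIRST \ {ε} = { '(', ';' } — disjoint from FOLLOW(X)
  X → ε: FIRST \ {ε} = { } — disjoint from FOLLOW(X)

C, Y have no nullable alternative, so no FIRST/FOLLOW check is needed there.

So the grammar has 1 FIRST/FOLLOW conflict (marked CONFLICT above).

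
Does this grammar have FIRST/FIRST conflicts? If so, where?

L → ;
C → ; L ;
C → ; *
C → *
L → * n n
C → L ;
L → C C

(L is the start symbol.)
Yes. L → ';' / L → C C on { ';' }; L → '*' n n / L → C C on { '*' }; C → ';' L ';' / C → ';' '*' on { ';' }; C → ';' L ';' / C → L ';' on { ';' }; C → ';' '*' / C → L ';' on { ';' }; C → '*' / C → L ';' on { '*' }

A FIRST/FIRST conflict occurs when two productions N → α and N → β for the same non-terminal have FIRST(α) ∩ FIRST(β) ≠ ∅ (with ε ∈ FIRST of a nullable right-hand side, so two nullable alternatives also conflict).

FIRST sets of the non-terminals at (or reachable through a nullable prefix from) the front of some alternative:
  FIRST(C) = { '*', ';' }
  FIRST(L) = { '*', ';' }

Productions for L:
  L → ;: FIRST = { ';' }
  L → * n n: FIRST = { '*' }
  L → C C: FIRST = { '*', ';' }
Productions for C:
  C → ; L ;: FIRST = { ';' }
  C → ; *: FIRST = { ';' }
  C → *: FIRST = { '*' }
  C → L ;: FIRST = { '*', ';' }

Conflict for L: L → ; and L → C C
  Overlap: { ';' }
Conflict for L: L → * n n and L → C C
  Overlap: { '*' }
Conflict for C: C → ; L ; and C → ; *
  Overlap: { ';' }
Conflict for C: C → ; L ; and C → L ;
  Overlap: { ';' }
Conflict for C: C → ; * and C → L ;
  Overlap: { ';' }
Conflict for C: C → * and C → L ;
  Overlap: { '*' }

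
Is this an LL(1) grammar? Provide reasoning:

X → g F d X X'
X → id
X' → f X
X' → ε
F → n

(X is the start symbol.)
A grammar is LL(1) if for each non-terminal N with multiple productions, the predict sets of those productions are pairwise disjoint, where PREDICT(N → α) = (FIRST(α) \ {ε}) ∪ (FOLLOW(N) if α ⇒* ε).

Relevant sets:
  FOLLOW(X') = { $, 'f' }

For X:
  PREDICT(X → g F d X X') = { 'g' }
  PREDICT(X → id) = { 'id' }
For X':
  PREDICT(X' → f X) = { 'f' }
  PREDICT(X' → ε) = { $, 'f' }
F has a single production, so nothing to check there.

Conflict found: Predict set conflict for X': { 'f' }
The grammar is NOT LL(1).

Answer: No. Predict set conflict for X': { 'f' }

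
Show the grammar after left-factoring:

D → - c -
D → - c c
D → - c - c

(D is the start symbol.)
Left-factoring transforms A → αβ₁ | αβ₂ into A → αA' and A' → β₁ | β₂
(α is the longest common prefix among the alternatives). Repeat until
no nonterminal has two alternatives with a common prefix.

Round 1: D has alternatives sharing prefix '- c'. Introduce D': D → - c D'
  Add: D' → -
  Add: D' → c
  Add: D' → - c

Round 2: D' has alternatives sharing prefix '-'. Introduce D'': D' → - D''
  Add: D'' → ε
  Add: D'' → c

No remaining common prefixes — done.

Resulting grammar:
D → - c D'
D' → - D''
D'' → ε
D'' → c
D' → c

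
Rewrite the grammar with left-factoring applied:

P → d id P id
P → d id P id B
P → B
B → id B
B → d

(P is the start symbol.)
Left-factoring transforms A → αβ₁ | αβ₂ into A → αA' and A' → β₁ | β₂
(α is the longest common prefix among the alternatives). Repeat until
no nonterminal has two alternatives with a common prefix.

Round 1: P has alternatives sharing prefix 'd id P id'. Introduce P': P → d id P id P'
  Add: P' → ε
  Add: P' → B

No remaining common prefixes — done.

Resulting grammar:
P → d id P id P'
P' → ε
P' → B
P → B
B → id B
B → d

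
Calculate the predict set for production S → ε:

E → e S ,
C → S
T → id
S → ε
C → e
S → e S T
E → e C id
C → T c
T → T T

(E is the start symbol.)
{ ',', 'id' }

PREDICT(S → ε) = (FIRST(RHS) \ {ε}) ∪ (FOLLOW(S) if ε ∈ FIRST(RHS), i.e. RHS ⇒* ε)
The right-hand side is ε (FIRST(ε) = { ε }), so the predict set is FOLLOW(S) = { ',', 'id' }
PREDICT(S → ε) = { ',', 'id' }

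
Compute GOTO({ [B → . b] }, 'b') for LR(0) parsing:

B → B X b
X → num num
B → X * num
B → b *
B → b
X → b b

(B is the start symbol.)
GOTO(I, 'b') = CLOSURE({ [A → αX.β] : [A → α.Xβ] ∈ I, X = 'b' })

Items with dot before 'b', with the dot advanced:
  [B → . b] → [B → b .]
Closure adds nothing (no advanced item has the dot before a non-terminal).

GOTO = { [B → b .] }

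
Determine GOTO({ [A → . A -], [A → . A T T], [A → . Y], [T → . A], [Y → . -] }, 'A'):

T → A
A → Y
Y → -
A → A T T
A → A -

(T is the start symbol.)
{ [A → . A -], [A → . A T T], [A → . Y], [A → A . -], [A → A . T T], [T → . A], [T → A .], [Y → . -] }

GOTO(I, 'A') = CLOSURE({ [A → αX.β] : [A → α.Xβ] ∈ I, X = 'A' })

Items with dot before 'A', with the dot advanced:
  [A → . A -] → [A → A . -]
  [A → . A T T] → [A → A . T T]
  [T → . A] → [T → A .]
Closure of the advanced items:
  [A → A . T T] has the dot before T: add [T → . A]
  [T → . A] has the dot before A: add [A → . Y], [A → . A T T], [A → . A -]
  [A → . Y] has the dot before Y: add [Y → . -]

GOTO = { [A → . A -], [A → . A T T], [A → . Y], [A → A . -], [A → A . T T], [T → . A], [T → A .], [Y → . -] }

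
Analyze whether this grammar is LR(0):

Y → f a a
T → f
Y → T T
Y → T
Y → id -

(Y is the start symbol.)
No. Shift-reduce conflict between [Y → T .] and [T → . f]

A grammar is LR(0) if no state in the canonical LR(0) collection has:
  - both a shift item (dot before a terminal) and a complete item (shift-reduce conflict), or
  - two or more complete items (reduce-reduce conflict; the accept item [Y' → Y .] counts as a complete item here).

Augment with Y' → Y and build the canonical LR(0) collection (I0 = CLOSURE({[Y' → . Y]}), then GOTO on every symbol after a dot until no new states appear). It has 10 states:
  I0: { [T → . f], [Y → . T T], [Y → . T], [Y → . f a a], [Y → . id -], [Y' → . Y] }  — shift
  I1: { [T → . f], [Y → T . T], [Y → T .] }  — shift, reduce
  I2: { [Y' → Y .] }  — accept
  I3: { [T → f .], [Y → f . a a] }  — shift, reduce
  I4: { [Y → id . -] }  — shift
  I5: { [Y → id - .] }  — reduce
  I6: { [Y → f a . a] }  — shift
  I7: { [Y → f a a .] }  — reduce
  I8: { [Y → T T .] }  — reduce
  I9: { [T → f .] }  — reduce

Conflict in state I1:
  Shift-reduce conflict between [Y → T .] and [T → . f]
So the grammar is NOT LR(0).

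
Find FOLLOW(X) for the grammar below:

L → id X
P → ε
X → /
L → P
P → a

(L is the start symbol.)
{ $ }

To compute FOLLOW(X), find every occurrence of X on a right-hand side N → α X β: add FIRST(β) \ {ε}, and if β is empty or nullable also add FOLLOW(N). Iterate to a fixed point.

In L → id X: X is at the end, add FOLLOW(L)

The FOLLOW sets referred to above (computed the same way, to a fixed point):
  FOLLOW(L) = { $ }

Taking the union: FOLLOW(X) = { $ }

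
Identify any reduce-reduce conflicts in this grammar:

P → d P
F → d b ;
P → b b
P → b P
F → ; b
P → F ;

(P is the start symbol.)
No reduce-reduce conflicts

Augment with P' → P and build the canonical LR(0) collection (I0 = CLOSURE({[P' → . P]}), then GOTO on every symbol after a dot until no new states appear). It has 13 states:
  I0: { [F → . ; b], [F → . d b ;], [P → . F ;], [P → . b P], [P → . b b], [P → . d P], [P' → . P] }  — shift
  I1: { [F → ; . b] }  — shift
  I2: { [P → F . ;] }  — shift
  I3: { [P' → P .] }  — accept
  I4: { [F → . ; b], [F → . d b ;], [P → . F ;], [P → . b P], [P → . b b], [P → . d P], [P → b . P], [P → b . b] }  — shift
  I5: { [F → . ; b], [F → . d b ;], [F → d . b ;], [P → . F ;], [P → . b P], [P → . b b], [P → . d P], [P → d . P] }  — shift
  I6: { [P → d P .] }  — reduce
  I7: { [F → . ; b], [F → . d b ;], [F → d b . ;], [P → . F ;], [P → . b P], [P → . b b], [P → . d P], [P → b . P], [P → b . b] }  — shift
  I8: { [F → ; . b], [F → d b ; .] }  — shift, reduce
  I9: { [P → b P .] }  — reduce
  I10: { [F → . ; b], [F → . d b ;], [P → . F ;], [P → . b P], [P → . b b], [P → . d P], [P → b . P], [P → b . b], [P → b b .] }  — shift, reduce
  I11: { [F → ; b .] }  — reduce
  I12: { [P → F ; .] }  — reduce

No state contains more than one complete item.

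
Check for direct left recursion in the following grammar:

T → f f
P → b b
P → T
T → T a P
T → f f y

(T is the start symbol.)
Direct left recursion occurs when N → N α for some non-terminal N (the right-hand side begins with the left-hand side itself).

T → f f: starts with f
P → b b: starts with b
P → T: starts with T
T → T a P: LEFT RECURSIVE (starts with T)
T → f f y: starts with f

The grammar has direct left recursion on: T.

Answer: Yes, T is left-recursive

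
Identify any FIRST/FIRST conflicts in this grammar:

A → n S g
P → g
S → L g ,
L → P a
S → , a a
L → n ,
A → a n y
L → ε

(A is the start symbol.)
No FIRST/FIRST conflicts.

A FIRST/FIRST conflict occurs when two productions N → α and N → β for the same non-terminal have FIRST(α) ∩ FIRST(β) ≠ ∅ (with ε ∈ FIRST of a nullable right-hand side, so two nullable alternatives also conflict).

FIRST sets of the non-terminals at (or reachable through a nullable prefix from) the front of some alternative:
  FIRST(L) = { 'g', 'n', ε }
  FIRST(P) = { 'g' }

Productions for A:
  A → n S g: FIRST = { 'n' }
  A → a n y: FIRST = { 'a' }
Productions for S:
  S → L g ,: FIRST = { 'g', 'n' }
  S → , a a: FIRST = { ',' }
Productions for L:
  L → P a: FIRST = { 'g' }
  L → n ,: FIRST = { 'n' }
  L → ε: FIRST = { ε }
P has only one production, so no FIRST/FIRST conflict is possible there.

All alternatives of each non-terminal have pairwise disjoint FIRST sets.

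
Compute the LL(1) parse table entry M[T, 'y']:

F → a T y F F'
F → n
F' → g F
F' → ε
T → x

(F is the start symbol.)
To find M[T, 'y'], we find productions for T where 'y' is in the predict set (PREDICT(N → α) = (FIRST(α) \ {ε}) ∪ (FOLLOW(N) if α ⇒* ε)).

T → x: PREDICT = { 'x' }

M[T, 'y'] is empty (no production applies)

Answer: Empty (error entry)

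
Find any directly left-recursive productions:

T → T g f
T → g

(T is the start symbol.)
Direct left recursion occurs when N → N α for some non-terminal N (the right-hand side begins with the left-hand side itself).

T → T g f: LEFT RECURSIVE (starts with T)
T → g: starts with g

The grammar has direct left recursion on: T.

Answer: Yes, T is left-recursive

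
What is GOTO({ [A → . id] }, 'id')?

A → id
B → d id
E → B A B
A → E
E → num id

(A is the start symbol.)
{ [A → id .] }

GOTO(I, 'id') = CLOSURE({ [A → αX.β] : [A → α.Xβ] ∈ I, X = 'id' })

Items with dot before 'id', with the dot advanced:
  [A → . id] → [A → id .]
Closure adds nothing (no advanced item has the dot before a non-terminal).

GOTO = { [A → id .] }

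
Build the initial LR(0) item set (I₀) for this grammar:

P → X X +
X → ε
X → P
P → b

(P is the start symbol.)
First, augment the grammar with P' → P
I₀ = CLOSURE({ [P' → . P] }):
  [P' → . P] has the dot before P: add [P → . X X +], [P → . b]
  [P → . X X +] has the dot before X: add [X → .], [X → . P]
No further items can be added.

I₀ = { [P → . X X +], [P → . b], [P' → . P], [X → . P], [X → .] }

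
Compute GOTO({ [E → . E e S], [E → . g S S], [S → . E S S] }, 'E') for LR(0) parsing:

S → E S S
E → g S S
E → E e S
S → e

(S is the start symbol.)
{ [E → . E e S], [E → . g S S], [E → E . e S], [S → . E S S], [S → . e], [S → E . S S] }

GOTO(I, 'E') = CLOSURE({ [A → αX.β] : [A → α.Xβ] ∈ I, X = 'E' })

Items with dot before 'E', with the dot advanced:
  [E → . E e S] → [E → E . e S]
  [S → . E S S] → [S → E . S S]
Closure of the advanced items:
  [S → E . S S] has the dot before S: add [S → . E S S], [S → . e]
  [S → . E S S] has the dot before E: add [E → . g S S], [E → . E e S]

GOTO = { [E → . E e S], [E → . g S S], [E → E . e S], [S → . E S S], [S → . e], [S → E . S S] }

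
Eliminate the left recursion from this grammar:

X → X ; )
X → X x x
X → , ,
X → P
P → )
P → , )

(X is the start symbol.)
X is directly left-recursive. The standard transformation for
  A → A α₁ | ... | A α_m | β₁ | ... | β_n
is
  A  → β₁ A' | ... | β_n A'
  A' → α₁ A' | ... | α_m A' | ε

X → , , becomes X → , , X'
X → P becomes X → P X'
X → X ; ) becomes X' → ; ) X'
X → X x x becomes X' → x x X'
Add X' → ε

Productions for other non-terminals are unchanged:
  P → )
  P → , )

Resulting grammar:
X → , , X'
X → P X'
X' → ; ) X'
X' → x x X'
X' → ε
P → )
P → , )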